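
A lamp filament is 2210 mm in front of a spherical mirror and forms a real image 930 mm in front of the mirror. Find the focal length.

Real image ⇒ d_i = +930 mm.
1/f = 1/d_o + 1/d_i = 1/(2210) + 1/(930) = 0.001528, so f = 655 mm.
Since f is positive, the spherical mirror is concave.

f = 655 mm (concave)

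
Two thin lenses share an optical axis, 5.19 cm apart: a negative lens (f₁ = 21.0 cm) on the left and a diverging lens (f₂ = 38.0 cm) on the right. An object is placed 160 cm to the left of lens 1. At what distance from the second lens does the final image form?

Lens 1 is diverging, so f₁ = −21.0 cm.
Lens 1: 1/d_i1 = 1/f₁ − 1/d_o1 = 1/(-21.0) − 1/(160) = -0.05387, so d_i1 = -18.56 cm.
The intermediate image is 18.56 cm to the left of lens 1 (virtual), which is 5.19 − (-18.56) = 23.75 cm to the left of lens 2, so d_o2 = +23.75 cm.
Lens 2 is diverging, so f₂ = −38.0 cm.
Lens 2: 1/d_i2 = 1/f₂ − 1/d_o2 = 1/(-38.0) − 1/(23.75) = -0.06842, so d_i2 = -14.6 cm.
The final image is virtual, 14.6 cm to the left of lens 2 (overall magnification ≈ 0.071).

14.6 cm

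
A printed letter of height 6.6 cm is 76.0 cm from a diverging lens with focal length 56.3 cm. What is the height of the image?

For a diverging lens, f = -56.3 cm.
1/d_i = 1/f − 1/d_o = 1/(-56.30) − 1/(76.0) = -0.03092, so d_i = -32.34 cm.
m = −d_i/d_o = +0.4255.
|h_i| = |m|·h_o = 0.4255 × 6.6 = 2.81 cm. The image is virtual, upright and reduced, on the same side as the object.

2.81 cm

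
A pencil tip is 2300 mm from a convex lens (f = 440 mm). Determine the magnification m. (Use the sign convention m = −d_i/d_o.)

1/d_i = 1/f − 1/d_o = 1/(440.0) − 1/(2300) = 0.001838, so d_i = 544.1 mm.
m = −d_i/d_o = −(544.1)/(2300) = -0.237.
The image is real, inverted and reduced, on the far side of the lens.

m = -0.237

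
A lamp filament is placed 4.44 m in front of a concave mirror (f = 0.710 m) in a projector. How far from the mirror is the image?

Mirror equation: 1/v = 1/f − 1/u = 1/(0.7100) − 1/(4.44) = 1.408 − 0.2252 = 1.183, so v = 0.845 m.
The image is real, inverted and reduced, in front of the mirror.

0.845 m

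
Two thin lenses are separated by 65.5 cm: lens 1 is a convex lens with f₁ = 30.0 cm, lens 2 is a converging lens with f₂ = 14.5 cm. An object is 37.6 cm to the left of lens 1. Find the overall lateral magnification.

m = -0.588

Lens 1: 1/d_i1 = 1/(30.0) − 1/(37.6) = 0.006738, so d_i1 = 148.4 cm; m₁ = −d_i1/d_o1 = -3.947.
d_o2 = 65.5 − (148.4) = -82.90 cm (virtual object).
Lens 2: 1/d_i2 = 1/(14.5) − 1/(-82.90) = 0.08103, so d_i2 = 12.34 cm; m₂ = −d_i2/d_o2 = +0.1489.
m = m₁·m₂ = (-3.947)(+0.1489) = -0.588.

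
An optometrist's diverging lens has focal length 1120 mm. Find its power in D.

P = -0.893 D

For a diverging lens, f = −1120 mm.
f = -112 cm = -1.12 m.
P = 1/f = 1/(-1.12 m) = -0.893 D.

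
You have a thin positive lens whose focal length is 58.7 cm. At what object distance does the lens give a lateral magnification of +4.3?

m = −d_i/d_o ⇒ d_i = −m·d_o.
1/f = 1/d_o + 1/d_i = 1/d_o − 1/(m·d_o) = (1 − 1/m)/d_o, so d_o = f(1 − 1/m) = (58.70)(1 − 1/(+4.3)) = 45.0 cm.

45.0 cm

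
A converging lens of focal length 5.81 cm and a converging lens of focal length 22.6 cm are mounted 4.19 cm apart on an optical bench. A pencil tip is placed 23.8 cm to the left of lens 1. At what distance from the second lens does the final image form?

Lens 1: 1/d_i1 = 1/f₁ − 1/d_o1 = 1/(5.81) − 1/(23.8) = 0.1301, so d_i1 = 7.686 cm.
The intermediate image is 7.686 cm to the right of lens 1, which lies 3.496 cm to the right of lens 2 — a virtual object — so d_o2 = −3.496 cm.
Lens 2: 1/d_i2 = 1/f₂ − 1/d_o2 = 1/(22.6) − 1/(-3.496) = 0.3303, so d_i2 = 3.03 cm.
The final image is real, 3.03 cm to the right of lens 2 (overall magnification ≈ -0.28).

3.03 cm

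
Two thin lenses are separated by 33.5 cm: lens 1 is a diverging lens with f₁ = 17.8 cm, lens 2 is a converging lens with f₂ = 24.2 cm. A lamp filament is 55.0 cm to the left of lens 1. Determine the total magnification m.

f₁ = −17.8 cm (diverging).
Lens 1: 1/d_i1 = 1/(-17.8) − 1/(55.0) = -0.07436, so d_i1 = -13.45 cm; m₁ = −d_i1/d_o1 = +0.2445.
d_o2 = 33.5 − (-13.45) = 46.95 cm.
Lens 2: 1/d_i2 = 1/(24.2) − 1/(46.95) = 0.02002, so d_i2 = 49.94 cm; m₂ = −d_i2/d_o2 = -1.064.
m = m₁·m₂ = (+0.2445)(-1.064) = -0.260.

m = -0.260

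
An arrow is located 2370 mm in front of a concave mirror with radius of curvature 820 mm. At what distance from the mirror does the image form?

496 mm

f = R/2 = 820/2 = 410.0 mm.
Mirror equation: 1/q = 1/f − 1/p = 1/(410.0) − 1/(2370) = 0.002439 − 0.0004219 = 0.002017, so q = 496 mm.
The image is real, inverted and reduced, in front of the mirror.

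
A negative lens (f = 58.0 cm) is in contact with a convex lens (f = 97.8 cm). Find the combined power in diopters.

P₁ = 1/f₁ = 1/(-0.580 m) = -1.724 D; P₂ = 1/f₂ = 1/(0.978 m) = +1.022 D.
For thin lenses in contact, P = P₁ + P₂ = (-1.724) + (+1.022) = -0.702 D.

P = -0.702 D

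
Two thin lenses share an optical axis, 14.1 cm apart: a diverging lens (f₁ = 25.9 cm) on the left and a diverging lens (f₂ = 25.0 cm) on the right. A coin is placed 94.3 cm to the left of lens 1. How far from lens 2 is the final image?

14.5 cm

Lens 1 is diverging, so f₁ = −25.9 cm.
Lens 1: 1/d_i1 = 1/f₁ − 1/d_o1 = 1/(-25.9) − 1/(94.3) = -0.04921, so d_i1 = -20.32 cm.
The intermediate image is 20.32 cm to the left of lens 1 (virtual), which is 14.1 − (-20.32) = 34.42 cm to the left of lens 2, so d_o2 = +34.42 cm.
Lens 2 is diverging, so f₂ = −25.0 cm.
Lens 2: 1/d_i2 = 1/f₂ − 1/d_o2 = 1/(-25.0) − 1/(34.42) = -0.06905, so d_i2 = -14.5 cm.
The final image is virtual, 14.5 cm to the left of lens 2 (overall magnification ≈ 0.091).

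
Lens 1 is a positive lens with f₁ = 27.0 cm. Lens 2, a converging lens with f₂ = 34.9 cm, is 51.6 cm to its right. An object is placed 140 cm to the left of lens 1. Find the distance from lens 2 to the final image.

37.8 cm

Lens 1: 1/d_i1 = 1/f₁ − 1/d_o1 = 1/(27.0) − 1/(140) = 0.02989, so d_i1 = 33.45 cm.
The intermediate image is 33.45 cm to the right of lens 1, which is 51.6 − (33.45) = 18.15 cm to the left of lens 2, so d_o2 = +18.15 cm.
Lens 2: 1/d_i2 = 1/f₂ − 1/d_o2 = 1/(34.9) − 1/(18.15) = -0.02644, so d_i2 = -37.8 cm.
The final image is virtual, 37.8 cm to the left of lens 2 (overall magnification ≈ -0.50).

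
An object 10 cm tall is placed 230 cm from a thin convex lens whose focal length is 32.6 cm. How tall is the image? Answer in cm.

1/d_i = 1/f − 1/d_o = 1/(32.60) − 1/(230) = 0.02633, so d_i = 37.98 cm.
m = −d_i/d_o = -0.1651.
|h_i| = |m|·h_o = 0.1651 × 10 = 1.65 cm. The image is real, inverted and reduced, on the far side of the lens.

1.65 cm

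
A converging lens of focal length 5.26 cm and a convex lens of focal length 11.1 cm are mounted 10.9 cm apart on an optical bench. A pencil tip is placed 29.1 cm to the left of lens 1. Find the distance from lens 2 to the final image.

Lens 1: 1/d_i1 = 1/f₁ − 1/d_o1 = 1/(5.26) − 1/(29.1) = 0.1557, so d_i1 = 6.421 cm.
The intermediate image is 6.421 cm to the right of lens 1, which is 10.9 − (6.421) = 4.479 cm to the left of lens 2, so d_o2 = +4.479 cm.
Lens 2: 1/d_i2 = 1/f₂ − 1/d_o2 = 1/(11.1) − 1/(4.479) = -0.1332, so d_i2 = -7.51 cm.
The final image is virtual, 7.51 cm to the left of lens 2 (overall magnification ≈ -0.37).

7.51 cm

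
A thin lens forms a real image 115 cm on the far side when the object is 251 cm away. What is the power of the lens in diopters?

d_i = +115 cm.
1/f = 1/d_o + 1/d_i = 1/(251) + 1/(115) = 0.01268 cm⁻¹.
f = 78.87 cm = 0.7887 m, so P = 1/f = +1.27 D.

P = +1.27 D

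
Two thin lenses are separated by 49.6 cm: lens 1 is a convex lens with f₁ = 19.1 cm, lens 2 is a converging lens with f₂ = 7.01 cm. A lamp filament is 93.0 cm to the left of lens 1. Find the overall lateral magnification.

Lens 1: 1/d_i1 = 1/(19.1) − 1/(93.0) = 0.04160, so d_i1 = 24.04 cm; m₁ = −d_i1/d_o1 = -0.2585.
d_o2 = 49.6 − (24.04) = 25.56 cm.
Lens 2: 1/d_i2 = 1/(7.01) − 1/(25.56) = 0.1035, so d_i2 = 9.659 cm; m₂ = −d_i2/d_o2 = -0.3779.
m = m₁·m₂ = (-0.2585)(-0.3779) = +0.0977.

m = +0.0977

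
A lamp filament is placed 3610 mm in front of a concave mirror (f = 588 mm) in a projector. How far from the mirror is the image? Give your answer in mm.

Mirror equation: 1/d_i = 1/f − 1/d_o = 1/(588.0) − 1/(3610) = 0.001701 − 0.0002770 = 0.001424, so d_i = 702 mm.
The image is real, inverted and reduced, in front of the mirror.

702 mm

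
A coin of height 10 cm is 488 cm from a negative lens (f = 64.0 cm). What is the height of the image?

For a negative lens, f = -64.0 cm.
1/d_i = 1/f − 1/d_o = 1/(-64.00) − 1/(488) = -0.01767, so d_i = -56.58 cm.
m = −d_i/d_o = +0.1159.
|h_i| = |m|·h_o = 0.1159 × 10 = 1.16 cm. The image is virtual, upright and reduced, on the same side as the object.

1.16 cm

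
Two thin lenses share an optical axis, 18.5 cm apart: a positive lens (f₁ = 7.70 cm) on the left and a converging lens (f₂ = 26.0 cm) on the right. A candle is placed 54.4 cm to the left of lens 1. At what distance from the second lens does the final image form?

Lens 1: 1/d_i1 = 1/f₁ − 1/d_o1 = 1/(7.70) − 1/(54.4) = 0.1115, so d_i1 = 8.970 cm.
The intermediate image is 8.970 cm to the right of lens 1, which is 18.5 − (8.970) = 9.530 cm to the left of lens 2, so d_o2 = +9.530 cm.
Lens 2: 1/d_i2 = 1/f₂ − 1/d_o2 = 1/(26.0) − 1/(9.530) = -0.06647, so d_i2 = -15.0 cm.
The final image is virtual, 15.0 cm to the left of lens 2 (overall magnification ≈ -0.26).

15.0 cm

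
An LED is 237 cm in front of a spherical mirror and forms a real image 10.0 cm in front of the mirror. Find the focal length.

Real image ⇒ d_i = +10.0 cm.
1/f = 1/d_o + 1/d_i = 1/(237) + 1/(10.0) = 0.1042, so f = 9.60 cm.
Since f is positive, the spherical mirror is concave.

f = 9.60 cm (concave)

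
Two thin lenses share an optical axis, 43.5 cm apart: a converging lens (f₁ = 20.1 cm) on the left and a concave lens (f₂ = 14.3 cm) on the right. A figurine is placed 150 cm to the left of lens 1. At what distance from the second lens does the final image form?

8.39 cm

Lens 1: 1/d_i1 = 1/f₁ − 1/d_o1 = 1/(20.1) − 1/(150) = 0.04308, so d_i1 = 23.21 cm.
The intermediate image is 23.21 cm to the right of lens 1, which is 43.5 − (23.21) = 20.29 cm to the left of lens 2, so d_o2 = +20.29 cm.
Lens 2 is diverging, so f₂ = −14.3 cm.
Lens 2: 1/d_i2 = 1/f₂ − 1/d_o2 = 1/(-14.3) − 1/(20.29) = -0.1192, so d_i2 = -8.39 cm.
The final image is virtual, 8.39 cm to the left of lens 2 (overall magnification ≈ -0.064).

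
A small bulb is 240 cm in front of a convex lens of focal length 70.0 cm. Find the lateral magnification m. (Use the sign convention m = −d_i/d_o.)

m = -0.412

1/d_i = 1/f − 1/d_o = 1/(70.00) − 1/(240) = 0.01012, so d_i = 98.82 cm.
m = −d_i/d_o = −(98.82)/(240) = -0.412.
The image is real, inverted and reduced, on the far side of the lens.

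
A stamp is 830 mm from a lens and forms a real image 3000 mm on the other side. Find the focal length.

Real image ⇒ d_i = +3000 mm.
1/f = 1/d_o + 1/d_i = 1/(830) + 1/(3000) = 0.001538, so f = 650 mm.
Since f is positive, the lens is converging.

f = 650 mm (converging)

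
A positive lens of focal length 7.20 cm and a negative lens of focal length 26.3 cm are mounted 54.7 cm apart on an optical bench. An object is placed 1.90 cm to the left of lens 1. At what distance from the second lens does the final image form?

Lens 1: 1/d_i1 = 1/f₁ − 1/d_o1 = 1/(7.20) − 1/(1.90) = -0.3874, so d_i1 = -2.581 cm.
The intermediate image is 2.581 cm to the left of lens 1 (virtual), which is 54.7 − (-2.581) = 57.28 cm to the left of lens 2, so d_o2 = +57.28 cm.
Lens 2 is diverging, so f₂ = −26.3 cm.
Lens 2: 1/d_i2 = 1/f₂ − 1/d_o2 = 1/(-26.3) − 1/(57.28) = -0.05548, so d_i2 = -18.0 cm.
The final image is virtual, 18.0 cm to the left of lens 2 (overall magnification ≈ 0.43).

18.0 cm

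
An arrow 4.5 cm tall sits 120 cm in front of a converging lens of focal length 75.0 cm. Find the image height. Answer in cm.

7.50 cm

1/d_i = 1/f − 1/d_o = 1/(75.00) − 1/(120) = 0.005000, so d_i = 200.0 cm.
m = −d_i/d_o = -1.667.
|h_i| = |m|·h_o = 1.667 × 4.5 = 7.50 cm. The image is real, inverted and enlarged, on the far side of the lens.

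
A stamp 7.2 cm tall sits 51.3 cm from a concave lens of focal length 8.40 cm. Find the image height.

1.01 cm

For a concave lens, f = -8.40 cm.
1/d_i = 1/f − 1/d_o = 1/(-8.400) − 1/(51.3) = -0.1385, so d_i = -7.218 cm.
m = −d_i/d_o = +0.1407.
|h_i| = |m|·h_o = 0.1407 × 7.2 = 1.01 cm. The image is virtual, upright and reduced, on the same side as the object.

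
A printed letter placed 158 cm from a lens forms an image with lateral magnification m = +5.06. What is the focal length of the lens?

m = −d_i/d_o ⇒ d_i = −m·d_o = −(+5.06)·(158) = -799.5 cm.
1/f = 1/d_o + 1/d_i = 1/(158) + 1/(-799.5) = 0.005078, so f = 197 cm.
Since f is positive, the lens is converging.

f = 197 cm (converging)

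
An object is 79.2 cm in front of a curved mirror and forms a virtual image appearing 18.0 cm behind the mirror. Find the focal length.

Virtual image ⇒ d_i = −18.0 cm.
1/f = 1/d_o + 1/d_i = 1/(79.2) + 1/(-18.0) = -0.04293, so f = -23.3 cm.
Since f is negative, the curved mirror is convex.

f = -23.3 cm (convex)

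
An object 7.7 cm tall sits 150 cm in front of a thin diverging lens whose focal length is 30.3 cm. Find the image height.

1.29 cm

For a diverging lens, f = -30.3 cm.
1/d_i = 1/f − 1/d_o = 1/(-30.30) − 1/(150) = -0.03967, so d_i = -25.21 cm.
m = −d_i/d_o = +0.1681.
|h_i| = |m|·h_o = 0.1681 × 7.7 = 1.29 cm. The image is virtual, upright and reduced, on the same side as the object.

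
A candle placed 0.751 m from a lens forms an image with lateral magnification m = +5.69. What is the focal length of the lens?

m = −d_i/d_o ⇒ d_i = −m·d_o = −(+5.69)·(0.751) = -4.273 m.
1/f = 1/d_o + 1/d_i = 1/(0.751) + 1/(-4.273) = 1.098, so f = 0.911 m.
Since f is positive, the lens is converging.

f = 0.911 m (converging)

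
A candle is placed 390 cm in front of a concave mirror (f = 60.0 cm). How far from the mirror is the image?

Mirror equation: 1/v = 1/f − 1/u = 1/(60.00) − 1/(390) = 0.01667 − 0.002564 = 0.01410, so v = 70.9 cm.
The image is real, inverted and reduced, in front of the mirror.

70.9 cm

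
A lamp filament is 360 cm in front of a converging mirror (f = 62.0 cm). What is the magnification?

m = -0.208

1/d_i = 1/f − 1/d_o = 1/(62.00) − 1/(360) = 0.01335, so d_i = 74.90 cm.
m = −d_i/d_o = −(74.90)/(360) = -0.208.
The image is real, inverted and reduced, in front of the mirror.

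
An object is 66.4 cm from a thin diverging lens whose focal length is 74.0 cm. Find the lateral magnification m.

m = +0.527

For a diverging lens, f = -74.0 cm.
1/d_i = 1/f − 1/d_o = 1/(-74.00) − 1/(66.4) = -0.02857, so d_i = -35.00 cm.
m = −d_i/d_o = −(-35.00)/(66.4) = +0.527.
The image is virtual, upright and reduced, on the same side as the object.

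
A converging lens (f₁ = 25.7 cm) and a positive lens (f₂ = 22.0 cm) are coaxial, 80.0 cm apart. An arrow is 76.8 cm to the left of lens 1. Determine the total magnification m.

m = +0.571

Lens 1: 1/d_i1 = 1/(25.7) − 1/(76.8) = 0.02589, so d_i1 = 38.63 cm; m₁ = −d_i1/d_o1 = -0.5030.
d_o2 = 80.0 − (38.63) = 41.37 cm.
Lens 2: 1/d_i2 = 1/(22.0) − 1/(41.37) = 0.02128, so d_i2 = 46.99 cm; m₂ = −d_i2/d_o2 = -1.136.
m = m₁·m₂ = (-0.5030)(-1.136) = +0.571.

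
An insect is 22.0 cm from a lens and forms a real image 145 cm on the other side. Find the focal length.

f = 19.1 cm (converging)

Real image ⇒ d_i = +145 cm.
1/f = 1/d_o + 1/d_i = 1/(22.0) + 1/(145) = 0.05235, so f = 19.1 cm.
Since f is positive, the lens is converging.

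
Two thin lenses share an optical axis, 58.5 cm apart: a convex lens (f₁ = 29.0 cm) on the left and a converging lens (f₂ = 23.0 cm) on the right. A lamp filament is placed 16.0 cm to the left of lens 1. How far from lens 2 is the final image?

30.4 cm

Lens 1: 1/d_i1 = 1/f₁ − 1/d_o1 = 1/(29.0) − 1/(16.0) = -0.02802, so d_i1 = -35.69 cm.
The intermediate image is 35.69 cm to the left of lens 1 (virtual), which is 58.5 − (-35.69) = 94.19 cm to the left of lens 2, so d_o2 = +94.19 cm.
Lens 2: 1/d_i2 = 1/f₂ − 1/d_o2 = 1/(23.0) − 1/(94.19) = 0.03286, so d_i2 = 30.4 cm.
The final image is real, 30.4 cm to the right of lens 2 (overall magnification ≈ -0.72).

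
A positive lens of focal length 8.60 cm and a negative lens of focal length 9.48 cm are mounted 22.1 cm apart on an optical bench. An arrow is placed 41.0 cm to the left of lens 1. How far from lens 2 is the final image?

5.14 cm

Lens 1: 1/d_i1 = 1/f₁ − 1/d_o1 = 1/(8.60) − 1/(41.0) = 0.09189, so d_i1 = 10.88 cm.
The intermediate image is 10.88 cm to the right of lens 1, which is 22.1 − (10.88) = 11.22 cm to the left of lens 2, so d_o2 = +11.22 cm.
Lens 2 is diverging, so f₂ = −9.48 cm.
Lens 2: 1/d_i2 = 1/f₂ − 1/d_o2 = 1/(-9.48) − 1/(11.22) = -0.1946, so d_i2 = -5.14 cm.
The final image is virtual, 5.14 cm to the left of lens 2 (overall magnification ≈ -0.12).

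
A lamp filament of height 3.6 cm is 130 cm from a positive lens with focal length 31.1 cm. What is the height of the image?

1.13 cm

1/d_i = 1/f − 1/d_o = 1/(31.10) − 1/(130) = 0.02446, so d_i = 40.88 cm.
m = −d_i/d_o = -0.3145.
|h_i| = |m|·h_o = 0.3145 × 3.6 = 1.13 cm. The image is real, inverted and reduced, on the far side of the lens.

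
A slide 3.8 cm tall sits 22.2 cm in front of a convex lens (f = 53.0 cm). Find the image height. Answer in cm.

1/d_i = 1/f − 1/d_o = 1/(53.00) − 1/(22.2) = -0.02618, so d_i = -38.20 cm.
m = −d_i/d_o = +1.721.
|h_i| = |m|·h_o = 1.721 × 3.8 = 6.54 cm. The image is virtual, upright and enlarged, on the same side as the object.

6.54 cm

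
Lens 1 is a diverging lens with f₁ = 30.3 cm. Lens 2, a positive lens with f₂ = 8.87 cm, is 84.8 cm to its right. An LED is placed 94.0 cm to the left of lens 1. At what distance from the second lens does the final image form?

Lens 1 is diverging, so f₁ = −30.3 cm.
Lens 1: 1/d_i1 = 1/f₁ − 1/d_o1 = 1/(-30.3) − 1/(94.0) = -0.04364, so d_i1 = -22.91 cm.
The intermediate image is 22.91 cm to the left of lens 1 (virtual), which is 84.8 − (-22.91) = 107.7 cm to the left of lens 2, so d_o2 = +107.7 cm.
Lens 2: 1/d_i2 = 1/f₂ − 1/d_o2 = 1/(8.87) − 1/(107.7) = 0.1035, so d_i2 = 9.67 cm.
The final image is real, 9.67 cm to the right of lens 2 (overall magnification ≈ -0.022).

9.67 cm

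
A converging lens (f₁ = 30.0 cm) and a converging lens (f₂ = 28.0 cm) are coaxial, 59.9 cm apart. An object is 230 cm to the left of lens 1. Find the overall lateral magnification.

Lens 1: 1/d_i1 = 1/(30.0) − 1/(230) = 0.02899, so d_i1 = 34.50 cm; m₁ = −d_i1/d_o1 = -0.1500.
d_o2 = 59.9 − (34.50) = 25.40 cm.
Lens 2: 1/d_i2 = 1/(28.0) − 1/(25.40) = -0.003656, so d_i2 = -273.5 cm; m₂ = −d_i2/d_o2 = +10.77.
m = m₁·m₂ = (-0.1500)(+10.77) = -1.62.

m = -1.62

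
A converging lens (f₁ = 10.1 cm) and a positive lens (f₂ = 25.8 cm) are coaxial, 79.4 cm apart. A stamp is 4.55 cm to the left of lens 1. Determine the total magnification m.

Lens 1: 1/d_i1 = 1/(10.1) − 1/(4.55) = -0.1208, so d_i1 = -8.280 cm; m₁ = −d_i1/d_o1 = +1.820.
d_o2 = 79.4 − (-8.280) = 87.68 cm.
Lens 2: 1/d_i2 = 1/(25.8) − 1/(87.68) = 0.02735, so d_i2 = 36.56 cm; m₂ = −d_i2/d_o2 = -0.4169.
m = m₁·m₂ = (+1.820)(-0.4169) = -0.759.

m = -0.759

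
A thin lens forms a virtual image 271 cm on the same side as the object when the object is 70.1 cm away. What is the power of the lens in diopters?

Virtual image ⇒ d_i = −271 cm.
1/f = 1/d_o + 1/d_i = 1/(70.1) + 1/(-271) = 0.01058 cm⁻¹.
f = 94.56 cm = 0.9456 m, so P = 1/f = +1.06 D.

P = +1.06 D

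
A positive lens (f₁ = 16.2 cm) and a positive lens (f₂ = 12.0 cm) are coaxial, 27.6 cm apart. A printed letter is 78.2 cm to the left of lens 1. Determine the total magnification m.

m = -0.649

Lens 1: 1/d_i1 = 1/(16.2) − 1/(78.2) = 0.04894, so d_i1 = 20.43 cm; m₁ = −d_i1/d_o1 = -0.2613.
d_o2 = 27.6 − (20.43) = 7.170 cm.
Lens 2: 1/d_i2 = 1/(12.0) − 1/(7.170) = -0.05614, so d_i2 = -17.81 cm; m₂ = −d_i2/d_o2 = +2.484.
m = m₁·m₂ = (-0.2613)(+2.484) = -0.649.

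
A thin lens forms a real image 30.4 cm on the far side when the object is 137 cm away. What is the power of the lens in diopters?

P = +4.02 D

d_i = +30.4 cm.
1/f = 1/d_o + 1/d_i = 1/(137) + 1/(30.4) = 0.04019 cm⁻¹.
f = 24.88 cm = 0.2488 m, so P = 1/f = +4.02 D.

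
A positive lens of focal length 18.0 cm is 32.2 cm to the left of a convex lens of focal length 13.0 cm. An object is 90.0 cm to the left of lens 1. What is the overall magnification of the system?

m = -0.985

Lens 1: 1/d_i1 = 1/(18.0) − 1/(90.0) = 0.04444, so d_i1 = 22.50 cm; m₁ = −d_i1/d_o1 = -0.2500.
d_o2 = 32.2 − (22.50) = 9.700 cm.
Lens 2: 1/d_i2 = 1/(13.0) − 1/(9.700) = -0.02617, so d_i2 = -38.21 cm; m₂ = −d_i2/d_o2 = +3.939.
m = m₁·m₂ = (-0.2500)(+3.939) = -0.985.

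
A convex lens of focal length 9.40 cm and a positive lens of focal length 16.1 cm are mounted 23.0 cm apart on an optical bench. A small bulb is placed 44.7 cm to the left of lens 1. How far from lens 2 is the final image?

35.7 cm

Lens 1: 1/d_i1 = 1/f₁ − 1/d_o1 = 1/(9.40) − 1/(44.7) = 0.08401, so d_i1 = 11.90 cm.
The intermediate image is 11.90 cm to the right of lens 1, which is 23.0 − (11.90) = 11.10 cm to the left of lens 2, so d_o2 = +11.10 cm.
Lens 2: 1/d_i2 = 1/f₂ − 1/d_o2 = 1/(16.1) − 1/(11.10) = -0.02798, so d_i2 = -35.7 cm.
The final image is virtual, 35.7 cm to the left of lens 2 (overall magnification ≈ -0.86).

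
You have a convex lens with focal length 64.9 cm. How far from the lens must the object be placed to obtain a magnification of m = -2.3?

93.1 cm

m = −d_i/d_o ⇒ d_i = −m·d_o.
1/f = 1/d_o + 1/d_i = 1/d_o − 1/(m·d_o) = (1 − 1/m)/d_o, so d_o = f(1 − 1/m) = (64.90)(1 − 1/(-2.3)) = 93.1 cm.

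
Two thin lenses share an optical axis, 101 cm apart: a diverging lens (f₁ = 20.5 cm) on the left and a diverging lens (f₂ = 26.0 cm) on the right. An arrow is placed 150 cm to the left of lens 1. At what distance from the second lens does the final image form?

21.3 cm

Lens 1 is diverging, so f₁ = −20.5 cm.
Lens 1: 1/d_i1 = 1/f₁ − 1/d_o1 = 1/(-20.5) − 1/(150) = -0.05545, so d_i1 = -18.04 cm.
The intermediate image is 18.04 cm to the left of lens 1 (virtual), which is 101 − (-18.04) = 119.0 cm to the left of lens 2, so d_o2 = +119.0 cm.
Lens 2 is diverging, so f₂ = −26.0 cm.
Lens 2: 1/d_i2 = 1/f₂ − 1/d_o2 = 1/(-26.0) − 1/(119.0) = -0.04686, so d_i2 = -21.3 cm.
The final image is virtual, 21.3 cm to the left of lens 2 (overall magnification ≈ 0.022).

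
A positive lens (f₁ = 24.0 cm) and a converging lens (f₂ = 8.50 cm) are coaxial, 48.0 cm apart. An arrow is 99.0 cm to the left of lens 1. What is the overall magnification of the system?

Lens 1: 1/d_i1 = 1/(24.0) − 1/(99.0) = 0.03157, so d_i1 = 31.68 cm; m₁ = −d_i1/d_o1 = -0.3200.
d_o2 = 48.0 − (31.68) = 16.32 cm.
Lens 2: 1/d_i2 = 1/(8.50) − 1/(16.32) = 0.05637, so d_i2 = 17.74 cm; m₂ = −d_i2/d_o2 = -1.087.
m = m₁·m₂ = (-0.3200)(-1.087) = +0.348.

m = +0.348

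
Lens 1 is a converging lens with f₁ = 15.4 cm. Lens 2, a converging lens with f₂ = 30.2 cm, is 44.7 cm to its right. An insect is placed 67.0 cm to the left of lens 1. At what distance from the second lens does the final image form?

136 cm

Lens 1: 1/d_i1 = 1/f₁ − 1/d_o1 = 1/(15.4) − 1/(67.0) = 0.05001, so d_i1 = 20.00 cm.
The intermediate image is 20.00 cm to the right of lens 1, which is 44.7 − (20.00) = 24.70 cm to the left of lens 2, so d_o2 = +24.70 cm.
Lens 2: 1/d_i2 = 1/f₂ − 1/d_o2 = 1/(30.2) − 1/(24.70) = -0.007373, so d_i2 = -136 cm.
The final image is virtual, 136 cm to the left of lens 2 (overall magnification ≈ -1.6).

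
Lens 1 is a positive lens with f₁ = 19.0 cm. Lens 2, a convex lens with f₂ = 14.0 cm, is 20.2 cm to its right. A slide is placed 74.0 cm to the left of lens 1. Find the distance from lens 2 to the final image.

3.88 cm

Lens 1: 1/d_i1 = 1/f₁ − 1/d_o1 = 1/(19.0) − 1/(74.0) = 0.03912, so d_i1 = 25.56 cm.
The intermediate image is 25.56 cm to the right of lens 1, which lies 5.360 cm to the right of lens 2 — a virtual object — so d_o2 = −5.360 cm.
Lens 2: 1/d_i2 = 1/f₂ − 1/d_o2 = 1/(14.0) − 1/(-5.360) = 0.2580, so d_i2 = 3.88 cm.
The final image is real, 3.88 cm to the right of lens 2 (overall magnification ≈ -0.25).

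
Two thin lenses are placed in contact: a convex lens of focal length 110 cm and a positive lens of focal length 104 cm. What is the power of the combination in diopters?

P = +1.87 D

P₁ = 1/f₁ = 1/(1.10 m) = +0.9091 D; P₂ = 1/f₂ = 1/(1.04 m) = +0.9615 D.
For thin lenses in contact, P = P₁ + P₂ = (+0.9091) + (+0.9615) = +1.87 D.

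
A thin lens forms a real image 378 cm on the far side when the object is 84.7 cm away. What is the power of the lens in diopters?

P = +1.45 D

d_i = +378 cm.
1/f = 1/d_o + 1/d_i = 1/(84.7) + 1/(378) = 0.01445 cm⁻¹.
f = 69.20 cm = 0.6920 m, so P = 1/f = +1.45 D.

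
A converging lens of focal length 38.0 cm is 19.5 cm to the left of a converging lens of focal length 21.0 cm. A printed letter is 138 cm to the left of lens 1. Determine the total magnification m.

m = -0.148

Lens 1: 1/d_i1 = 1/(38.0) − 1/(138) = 0.01907, so d_i1 = 52.44 cm; m₁ = −d_i1/d_o1 = -0.3800.
d_o2 = 19.5 − (52.44) = -32.94 cm (virtual object).
Lens 2: 1/d_i2 = 1/(21.0) − 1/(-32.94) = 0.07798, so d_i2 = 12.82 cm; m₂ = −d_i2/d_o2 = +0.3893.
m = m₁·m₂ = (-0.3800)(+0.3893) = -0.148.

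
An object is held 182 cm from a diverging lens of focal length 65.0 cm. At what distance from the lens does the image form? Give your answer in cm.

47.9 cm

For a diverging lens, f = -65.0 cm.
Lens equation: 1/s_i = 1/f − 1/s_o = 1/(-65.00) − 1/(182) = -0.01538 − 0.005495 = -0.02088, so s_i = -47.9 cm.
The image is virtual, upright and reduced, on the same side as the object.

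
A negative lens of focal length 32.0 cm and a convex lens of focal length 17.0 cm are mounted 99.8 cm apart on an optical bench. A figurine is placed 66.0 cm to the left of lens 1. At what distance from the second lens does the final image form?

Lens 1 is diverging, so f₁ = −32.0 cm.
Lens 1: 1/d_i1 = 1/f₁ − 1/d_o1 = 1/(-32.0) − 1/(66.0) = -0.04640, so d_i1 = -21.55 cm.
The intermediate image is 21.55 cm to the left of lens 1 (virtual), which is 99.8 − (-21.55) = 121.3 cm to the left of lens 2, so d_o2 = +121.3 cm.
Lens 2: 1/d_i2 = 1/f₂ − 1/d_o2 = 1/(17.0) − 1/(121.3) = 0.05058, so d_i2 = 19.8 cm.
The final image is real, 19.8 cm to the right of lens 2 (overall magnification ≈ -0.053).

19.8 cm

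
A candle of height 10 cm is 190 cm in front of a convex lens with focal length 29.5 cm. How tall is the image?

1/d_i = 1/f − 1/d_o = 1/(29.50) − 1/(190) = 0.02864, so d_i = 34.92 cm.
m = −d_i/d_o = -0.1838.
|h_i| = |m|·h_o = 0.1838 × 10 = 1.84 cm. The image is real, inverted and reduced, on the far side of the lens.

1.84 cm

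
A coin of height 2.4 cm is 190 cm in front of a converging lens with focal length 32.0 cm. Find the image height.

0.486 cm

1/d_i = 1/f − 1/d_o = 1/(32.00) − 1/(190) = 0.02599, so d_i = 38.48 cm.
m = −d_i/d_o = -0.2025.
|h_i| = |m|·h_o = 0.2025 × 2.4 = 0.486 cm. The image is real, inverted and reduced, on the far side of the lens.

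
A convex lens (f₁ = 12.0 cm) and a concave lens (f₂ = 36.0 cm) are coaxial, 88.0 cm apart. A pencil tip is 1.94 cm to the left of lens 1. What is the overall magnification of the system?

m = +0.340

Lens 1: 1/d_i1 = 1/(12.0) − 1/(1.94) = -0.4321, so d_i1 = -2.314 cm; m₁ = −d_i1/d_o1 = +1.193.
d_o2 = 88.0 − (-2.314) = 90.31 cm.
f₂ = −36.0 cm (diverging).
Lens 2: 1/d_i2 = 1/(-36.0) − 1/(90.31) = -0.03885, so d_i2 = -25.74 cm; m₂ = −d_i2/d_o2 = +0.2850.
m = m₁·m₂ = (+1.193)(+0.2850) = +0.340.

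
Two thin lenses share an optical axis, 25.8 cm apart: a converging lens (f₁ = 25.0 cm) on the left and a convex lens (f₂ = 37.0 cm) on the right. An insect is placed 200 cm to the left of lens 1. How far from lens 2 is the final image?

Lens 1: 1/d_i1 = 1/f₁ − 1/d_o1 = 1/(25.0) − 1/(200) = 0.03500, so d_i1 = 28.57 cm.
The intermediate image is 28.57 cm to the right of lens 1, which lies 2.770 cm to the right of lens 2 — a virtual object — so d_o2 = −2.770 cm.
Lens 2: 1/d_i2 = 1/f₂ − 1/d_o2 = 1/(37.0) − 1/(-2.770) = 0.3880, so d_i2 = 2.58 cm.
The final image is real, 2.58 cm to the right of lens 2 (overall magnification ≈ -0.13).

2.58 cm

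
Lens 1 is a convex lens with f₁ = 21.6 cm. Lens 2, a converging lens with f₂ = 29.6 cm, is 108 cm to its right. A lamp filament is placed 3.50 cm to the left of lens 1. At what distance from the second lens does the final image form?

Lens 1: 1/d_i1 = 1/f₁ − 1/d_o1 = 1/(21.6) − 1/(3.50) = -0.2394, so d_i1 = -4.177 cm.
The intermediate image is 4.177 cm to the left of lens 1 (virtual), which is 108 − (-4.177) = 112.2 cm to the left of lens 2, so d_o2 = +112.2 cm.
Lens 2: 1/d_i2 = 1/f₂ − 1/d_o2 = 1/(29.6) − 1/(112.2) = 0.02487, so d_i2 = 40.2 cm.
The final image is real, 40.2 cm to the right of lens 2 (overall magnification ≈ -0.43).

40.2 cm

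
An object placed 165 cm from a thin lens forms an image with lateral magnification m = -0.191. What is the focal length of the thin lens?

m = −d_i/d_o ⇒ d_i = −m·d_o = −(-0.191)·(165) = 31.52 cm.
1/f = 1/d_o + 1/d_i = 1/(165) + 1/(31.52) = 0.03779, so f = 26.5 cm.
Since f is positive, the thin lens is converging.

f = 26.5 cm (converging)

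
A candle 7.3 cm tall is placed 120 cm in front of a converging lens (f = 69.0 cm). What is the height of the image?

1/d_i = 1/f − 1/d_o = 1/(69.00) − 1/(120) = 0.006159, so d_i = 162.4 cm.
m = −d_i/d_o = -1.353.
|h_i| = |m|·h_o = 1.353 × 7.3 = 9.88 cm. The image is real, inverted and enlarged, on the far side of the lens.

9.88 cm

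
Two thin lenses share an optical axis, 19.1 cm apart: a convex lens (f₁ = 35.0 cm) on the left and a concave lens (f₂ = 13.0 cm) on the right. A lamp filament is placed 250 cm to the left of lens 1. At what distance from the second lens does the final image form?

Lens 1: 1/d_i1 = 1/f₁ − 1/d_o1 = 1/(35.0) − 1/(250) = 0.02457, so d_i1 = 40.70 cm.
The intermediate image is 40.70 cm to the right of lens 1, which lies 21.60 cm to the right of lens 2 — a virtual object — so d_o2 = −21.60 cm.
Lens 2 is diverging, so f₂ = −13.0 cm.
Lens 2: 1/d_i2 = 1/f₂ − 1/d_o2 = 1/(-13.0) − 1/(-21.60) = -0.03063, so d_i2 = -32.7 cm.
The final image is virtual, 32.7 cm to the left of lens 2 (overall magnification ≈ 0.25).

32.7 cm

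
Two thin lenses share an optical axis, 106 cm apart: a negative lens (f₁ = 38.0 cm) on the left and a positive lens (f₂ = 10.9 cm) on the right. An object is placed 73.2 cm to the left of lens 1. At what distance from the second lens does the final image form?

Lens 1 is diverging, so f₁ = −38.0 cm.
Lens 1: 1/d_i1 = 1/f₁ − 1/d_o1 = 1/(-38.0) − 1/(73.2) = -0.03998, so d_i1 = -25.01 cm.
The intermediate image is 25.01 cm to the left of lens 1 (virtual), which is 106 − (-25.01) = 131.0 cm to the left of lens 2, so d_o2 = +131.0 cm.
Lens 2: 1/d_i2 = 1/f₂ − 1/d_o2 = 1/(10.9) − 1/(131.0) = 0.08411, so d_i2 = 11.9 cm.
The final image is real, 11.9 cm to the right of lens 2 (overall magnification ≈ -0.031).

11.9 cm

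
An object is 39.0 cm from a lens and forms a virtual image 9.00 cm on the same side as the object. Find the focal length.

f = -11.7 cm (diverging)

Virtual image ⇒ d_i = −9.00 cm.
1/f = 1/d_o + 1/d_i = 1/(39.0) + 1/(-9.00) = -0.08547, so f = -11.7 cm.
Since f is negative, the lens is diverging.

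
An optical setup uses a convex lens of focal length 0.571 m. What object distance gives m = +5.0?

0.457 m

m = −d_i/d_o ⇒ d_i = −m·d_o.
1/f = 1/d_o + 1/d_i = 1/d_o − 1/(m·d_o) = (1 − 1/m)/d_o, so d_o = f(1 − 1/m) = (0.5710)(1 − 1/(+5.0)) = 0.457 m.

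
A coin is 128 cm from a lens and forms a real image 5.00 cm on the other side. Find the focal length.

Real image ⇒ d_i = +5.00 cm.
1/f = 1/d_o + 1/d_i = 1/(128) + 1/(5.00) = 0.2078, so f = 4.81 cm.
Since f is positive, the lens is converging.

f = 4.81 cm (converging)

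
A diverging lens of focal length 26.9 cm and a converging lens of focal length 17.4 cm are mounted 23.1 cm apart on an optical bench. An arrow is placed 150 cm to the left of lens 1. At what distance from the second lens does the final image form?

28.0 cm

Lens 1 is diverging, so f₁ = −26.9 cm.
Lens 1: 1/d_i1 = 1/f₁ − 1/d_o1 = 1/(-26.9) − 1/(150) = -0.04384, so d_i1 = -22.81 cm.
The intermediate image is 22.81 cm to the left of lens 1 (virtual), which is 23.1 − (-22.81) = 45.91 cm to the left of lens 2, so d_o2 = +45.91 cm.
Lens 2: 1/d_i2 = 1/f₂ − 1/d_o2 = 1/(17.4) − 1/(45.91) = 0.03569, so d_i2 = 28.0 cm.
The final image is real, 28.0 cm to the right of lens 2 (overall magnification ≈ -0.093).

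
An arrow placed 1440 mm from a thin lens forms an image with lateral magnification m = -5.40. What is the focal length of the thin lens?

m = −d_i/d_o ⇒ d_i = −m·d_o = −(-5.40)·(1440) = 7776 mm.
1/f = 1/d_o + 1/d_i = 1/(1440) + 1/(7776) = 0.0008230, so f = 1220 mm.
Since f is positive, the thin lens is converging.

f = 1220 mm (converging)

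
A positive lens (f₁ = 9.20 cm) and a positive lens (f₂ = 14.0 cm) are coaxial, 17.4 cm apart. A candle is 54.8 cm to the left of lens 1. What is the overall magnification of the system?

Lens 1: 1/d_i1 = 1/(9.20) − 1/(54.8) = 0.09045, so d_i1 = 11.06 cm; m₁ = −d_i1/d_o1 = -0.2018.
d_o2 = 17.4 − (11.06) = 6.340 cm.
Lens 2: 1/d_i2 = 1/(14.0) − 1/(6.340) = -0.08630, so d_i2 = -11.59 cm; m₂ = −d_i2/d_o2 = +1.828.
m = m₁·m₂ = (-0.2018)(+1.828) = -0.369.

m = -0.369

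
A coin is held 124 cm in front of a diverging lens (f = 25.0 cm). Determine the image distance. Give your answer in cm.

20.8 cm

For a diverging lens, f = -25.0 cm.
Lens equation: 1/v = 1/f − 1/u = 1/(-25.00) − 1/(124) = -0.04000 − 0.008065 = -0.04806, so v = -20.8 cm.
The image is virtual, upright and reduced, on the same side as the object.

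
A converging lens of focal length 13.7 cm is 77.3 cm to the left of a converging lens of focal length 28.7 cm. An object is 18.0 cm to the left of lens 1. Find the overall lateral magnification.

m = -10.5

Lens 1: 1/d_i1 = 1/(13.7) − 1/(18.0) = 0.01744, so d_i1 = 57.35 cm; m₁ = −d_i1/d_o1 = -3.186.
d_o2 = 77.3 − (57.35) = 19.95 cm.
Lens 2: 1/d_i2 = 1/(28.7) − 1/(19.95) = -0.01528, so d_i2 = -65.44 cm; m₂ = −d_i2/d_o2 = +3.280.
m = m₁·m₂ = (-3.186)(+3.280) = -10.5.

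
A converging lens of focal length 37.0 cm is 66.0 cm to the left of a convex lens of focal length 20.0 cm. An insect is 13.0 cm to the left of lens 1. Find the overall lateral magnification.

m = -0.467

Lens 1: 1/d_i1 = 1/(37.0) − 1/(13.0) = -0.04990, so d_i1 = -20.04 cm; m₁ = −d_i1/d_o1 = +1.542.
d_o2 = 66.0 − (-20.04) = 86.04 cm.
Lens 2: 1/d_i2 = 1/(20.0) − 1/(86.04) = 0.03838, so d_i2 = 26.06 cm; m₂ = −d_i2/d_o2 = -0.3028.
m = m₁·m₂ = (+1.542)(-0.3028) = -0.467.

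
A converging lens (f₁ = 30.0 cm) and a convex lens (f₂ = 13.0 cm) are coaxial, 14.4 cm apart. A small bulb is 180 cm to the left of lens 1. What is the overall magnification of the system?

m = -0.0751

Lens 1: 1/d_i1 = 1/(30.0) − 1/(180) = 0.02778, so d_i1 = 36.00 cm; m₁ = −d_i1/d_o1 = -0.2000.
d_o2 = 14.4 − (36.00) = -21.60 cm (virtual object).
Lens 2: 1/d_i2 = 1/(13.0) − 1/(-21.60) = 0.1232, so d_i2 = 8.116 cm; m₂ = −d_i2/d_o2 = +0.3757.
m = m₁·m₂ = (-0.2000)(+0.3757) = -0.0751.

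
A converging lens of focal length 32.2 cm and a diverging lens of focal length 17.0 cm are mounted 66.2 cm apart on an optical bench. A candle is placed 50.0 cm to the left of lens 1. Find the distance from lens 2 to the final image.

56.9 cm

Lens 1: 1/d_i1 = 1/f₁ − 1/d_o1 = 1/(32.2) − 1/(50.0) = 0.01106, so d_i1 = 90.45 cm.
The intermediate image is 90.45 cm to the right of lens 1, which lies 24.25 cm to the right of lens 2 — a virtual object — so d_o2 = −24.25 cm.
Lens 2 is diverging, so f₂ = −17.0 cm.
Lens 2: 1/d_i2 = 1/f₂ − 1/d_o2 = 1/(-17.0) − 1/(-24.25) = -0.01759, so d_i2 = -56.9 cm.
The final image is virtual, 56.9 cm to the left of lens 2 (overall magnification ≈ 4.2).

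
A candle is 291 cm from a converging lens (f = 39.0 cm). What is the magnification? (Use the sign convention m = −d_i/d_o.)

1/d_i = 1/f − 1/d_o = 1/(39.00) − 1/(291) = 0.02220, so d_i = 45.04 cm.
m = −d_i/d_o = −(45.04)/(291) = -0.155.
The image is real, inverted and reduced, on the far side of the lens.

m = -0.155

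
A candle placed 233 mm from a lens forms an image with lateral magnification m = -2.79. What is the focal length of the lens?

f = 172 mm (converging)

m = −d_i/d_o ⇒ d_i = −m·d_o = −(-2.79)·(233) = 650.1 mm.
1/f = 1/d_o + 1/d_i = 1/(233) + 1/(650.1) = 0.005830, so f = 172 mm.
Since f is positive, the lens is converging.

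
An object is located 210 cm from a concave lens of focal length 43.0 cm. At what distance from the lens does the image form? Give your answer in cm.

35.7 cm

For a concave lens, f = -43.0 cm.
Lens equation: 1/s_i = 1/f − 1/s_o = 1/(-43.00) − 1/(210) = -0.02326 − 0.004762 = -0.02802, so s_i = -35.7 cm.
The image is virtual, upright and reduced, on the same side as the object.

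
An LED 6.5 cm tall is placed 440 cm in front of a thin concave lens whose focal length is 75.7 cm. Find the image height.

For a concave lens, f = -75.7 cm.
1/d_i = 1/f − 1/d_o = 1/(-75.70) − 1/(440) = -0.01548, so d_i = -64.59 cm.
m = −d_i/d_o = +0.1468.
|h_i| = |m|·h_o = 0.1468 × 6.5 = 0.954 cm. The image is virtual, upright and reduced, on the same side as the object.

0.954 cm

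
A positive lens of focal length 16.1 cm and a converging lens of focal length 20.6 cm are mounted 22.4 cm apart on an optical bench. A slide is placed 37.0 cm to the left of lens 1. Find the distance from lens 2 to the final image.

Lens 1: 1/d_i1 = 1/f₁ − 1/d_o1 = 1/(16.1) − 1/(37.0) = 0.03508, so d_i1 = 28.50 cm.
The intermediate image is 28.50 cm to the right of lens 1, which lies 6.100 cm to the right of lens 2 — a virtual object — so d_o2 = −6.100 cm.
Lens 2: 1/d_i2 = 1/f₂ − 1/d_o2 = 1/(20.6) − 1/(-6.100) = 0.2125, so d_i2 = 4.71 cm.
The final image is real, 4.71 cm to the right of lens 2 (overall magnification ≈ -0.59).

4.71 cm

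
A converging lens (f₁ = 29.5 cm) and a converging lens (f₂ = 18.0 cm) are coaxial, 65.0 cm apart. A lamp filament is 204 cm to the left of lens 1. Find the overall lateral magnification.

Lens 1: 1/d_i1 = 1/(29.5) − 1/(204) = 0.02900, so d_i1 = 34.49 cm; m₁ = −d_i1/d_o1 = -0.1691.
d_o2 = 65.0 − (34.49) = 30.51 cm.
Lens 2: 1/d_i2 = 1/(18.0) − 1/(30.51) = 0.02278, so d_i2 = 43.90 cm; m₂ = −d_i2/d_o2 = -1.439.
m = m₁·m₂ = (-0.1691)(-1.439) = +0.243.

m = +0.243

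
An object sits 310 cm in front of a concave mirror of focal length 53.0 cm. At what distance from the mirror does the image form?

Mirror equation: 1/d_i = 1/f − 1/d_o = 1/(53.00) − 1/(310) = 0.01887 − 0.003226 = 0.01564, so d_i = 63.9 cm.
The image is real, inverted and reduced, in front of the mirror.

63.9 cm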